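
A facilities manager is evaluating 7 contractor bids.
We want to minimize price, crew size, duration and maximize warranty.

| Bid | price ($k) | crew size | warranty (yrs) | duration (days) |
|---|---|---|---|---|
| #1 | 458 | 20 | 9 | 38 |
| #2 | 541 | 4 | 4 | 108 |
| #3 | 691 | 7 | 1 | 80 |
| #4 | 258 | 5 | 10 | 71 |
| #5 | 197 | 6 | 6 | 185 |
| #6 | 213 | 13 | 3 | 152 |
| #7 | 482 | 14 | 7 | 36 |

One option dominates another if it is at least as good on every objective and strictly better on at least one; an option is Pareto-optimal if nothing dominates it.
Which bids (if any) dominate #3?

#4: price 258≤691, crew size 5≤7, warranty 10≥1, duration 71≤80 — dominates #3.
Others (#1, #2, #5, #6, #7) are each worse than #3 on at least one objective.

#4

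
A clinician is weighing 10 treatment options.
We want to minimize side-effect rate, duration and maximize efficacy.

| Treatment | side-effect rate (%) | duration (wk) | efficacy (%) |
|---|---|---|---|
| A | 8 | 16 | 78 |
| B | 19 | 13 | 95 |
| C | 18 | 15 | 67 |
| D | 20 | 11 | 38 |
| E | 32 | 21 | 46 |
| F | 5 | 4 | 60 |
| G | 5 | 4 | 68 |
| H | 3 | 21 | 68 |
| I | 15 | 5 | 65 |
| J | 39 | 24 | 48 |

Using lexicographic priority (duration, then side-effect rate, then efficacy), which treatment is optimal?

G

First minimize duration: best is 4, kept {F, G}.
Then minimize side-effect rate: best is 5, kept {F, G}.
Then maximize efficacy: best is 68, kept {G}.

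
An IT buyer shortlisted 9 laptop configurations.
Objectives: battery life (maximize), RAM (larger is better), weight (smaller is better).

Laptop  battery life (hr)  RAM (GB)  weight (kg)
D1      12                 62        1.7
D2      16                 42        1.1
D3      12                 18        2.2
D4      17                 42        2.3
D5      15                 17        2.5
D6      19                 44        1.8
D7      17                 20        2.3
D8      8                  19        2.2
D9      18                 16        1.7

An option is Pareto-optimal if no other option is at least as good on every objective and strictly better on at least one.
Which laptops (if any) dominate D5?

D2: battery life 16≥15, RAM 42≥17, weight 1.1≤2.5 — dominates D5.
D4: battery life 17≥15, RAM 42≥17, weight 2.3≤2.5 — dominates D5.
D6: battery life 19≥15, RAM 44≥17, weight 1.8≤2.5 — dominates D5.
D7: battery life 17≥15, RAM 20≥17, weight 2.3≤2.5 — dominates D5.
Others (D1, D3, D8, D9) are each worse than D5 on at least one objective.

D2, D4, D6, D7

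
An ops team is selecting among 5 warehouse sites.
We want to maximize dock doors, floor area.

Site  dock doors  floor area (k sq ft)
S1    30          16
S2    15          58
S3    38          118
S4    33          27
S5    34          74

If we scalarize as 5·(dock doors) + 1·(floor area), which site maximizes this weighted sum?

S3

S1: 5·30 + 1·16 = 166
S2: 5·15 + 1·58 = 133
S3: 5·38 + 1·118 = 308
S4: 5·33 + 1·27 = 192
S5: 5·34 + 1·74 = 244
Highest: S3 at 308.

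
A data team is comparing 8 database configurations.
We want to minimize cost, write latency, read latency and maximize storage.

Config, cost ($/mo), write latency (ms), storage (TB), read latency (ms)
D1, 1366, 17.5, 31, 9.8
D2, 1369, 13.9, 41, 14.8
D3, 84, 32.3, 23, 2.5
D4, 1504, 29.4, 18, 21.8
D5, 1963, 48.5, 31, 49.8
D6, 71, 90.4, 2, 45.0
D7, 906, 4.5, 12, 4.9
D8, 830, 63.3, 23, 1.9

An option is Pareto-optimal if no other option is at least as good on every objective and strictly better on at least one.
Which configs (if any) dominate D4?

D1: cost 1366≤1504, write latency 17.5≤29.4, storage 31≥18, read latency 9.8≤21.8 — dominates D4.
D2: cost 1369≤1504, write latency 13.9≤29.4, storage 41≥18, read latency 14.8≤21.8 — dominates D4.
Others (D3, D5, D6, D7, D8) are each worse than D4 on at least one objective.

D1, D2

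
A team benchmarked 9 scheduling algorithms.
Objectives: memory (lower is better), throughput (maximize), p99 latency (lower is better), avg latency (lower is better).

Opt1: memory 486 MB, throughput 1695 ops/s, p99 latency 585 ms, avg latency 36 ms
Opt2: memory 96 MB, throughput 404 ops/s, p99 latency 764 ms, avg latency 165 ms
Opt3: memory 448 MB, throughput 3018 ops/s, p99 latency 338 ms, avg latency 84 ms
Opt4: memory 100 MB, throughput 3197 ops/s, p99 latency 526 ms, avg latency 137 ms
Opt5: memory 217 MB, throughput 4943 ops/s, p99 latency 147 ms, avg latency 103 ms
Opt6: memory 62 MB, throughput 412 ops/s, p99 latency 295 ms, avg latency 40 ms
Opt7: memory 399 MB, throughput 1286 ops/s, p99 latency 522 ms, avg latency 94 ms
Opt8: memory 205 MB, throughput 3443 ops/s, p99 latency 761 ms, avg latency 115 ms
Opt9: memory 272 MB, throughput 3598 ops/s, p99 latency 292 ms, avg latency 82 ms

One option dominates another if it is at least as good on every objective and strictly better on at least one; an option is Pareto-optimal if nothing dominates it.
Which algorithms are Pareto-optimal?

Opt1, Opt4, Opt5, Opt6, Opt8, Opt9

Opt1: not dominated (best avg latency).
Opt2: dominated by Opt6 (memory 62≤96, throughput 412≥404, p99 latency 295≤764, avg latency 40≤165).
Opt3: dominated by Opt9 (memory 272≤448, throughput 3598≥3018, p99 latency 292≤338, avg latency 82≤84).
Opt4: not dominated.
Opt5: not dominated (best throughput).
Opt6: not dominated (best memory).
Opt7: dominated by Opt9 (memory 272≤399, throughput 3598≥1286, p99 latency 292≤522, avg latency 82≤94).
Opt8: not dominated.
Opt9: not dominated.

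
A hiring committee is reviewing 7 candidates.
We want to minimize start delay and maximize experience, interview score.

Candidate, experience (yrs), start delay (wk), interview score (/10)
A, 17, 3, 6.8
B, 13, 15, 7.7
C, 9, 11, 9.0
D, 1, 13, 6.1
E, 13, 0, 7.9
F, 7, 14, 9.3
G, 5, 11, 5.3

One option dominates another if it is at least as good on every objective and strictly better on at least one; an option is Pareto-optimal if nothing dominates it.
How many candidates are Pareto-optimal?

4

A: not dominated (best experience).
B: dominated by E (experience 13≥13, start delay 0≤15, interview score 7.9≥7.7).
C: not dominated.
D: dominated by A (experience 17≥1, start delay 3≤13, interview score 6.8≥6.1).
E: not dominated (best start delay).
F: not dominated (best interview score).
G: dominated by A (experience 17≥5, start delay 3≤11, interview score 6.8≥5.3).
Pareto-optimal: A, C, E, F → 4.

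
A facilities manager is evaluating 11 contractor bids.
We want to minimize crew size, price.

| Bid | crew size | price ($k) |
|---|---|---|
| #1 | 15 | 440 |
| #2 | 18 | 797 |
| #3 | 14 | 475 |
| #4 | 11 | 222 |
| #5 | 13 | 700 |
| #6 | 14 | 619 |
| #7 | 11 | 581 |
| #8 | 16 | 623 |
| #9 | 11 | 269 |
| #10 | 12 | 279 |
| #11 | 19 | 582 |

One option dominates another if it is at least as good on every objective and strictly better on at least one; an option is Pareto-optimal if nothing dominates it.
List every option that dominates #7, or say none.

#4: crew size 11≤11, price 222≤581 — dominates #7.
#9: crew size 11≤11, price 269≤581 — dominates #7.
Others (#1, #2, #3, #5, #6, #8, #10, #11) are each worse than #7 on at least one objective.

#4, #9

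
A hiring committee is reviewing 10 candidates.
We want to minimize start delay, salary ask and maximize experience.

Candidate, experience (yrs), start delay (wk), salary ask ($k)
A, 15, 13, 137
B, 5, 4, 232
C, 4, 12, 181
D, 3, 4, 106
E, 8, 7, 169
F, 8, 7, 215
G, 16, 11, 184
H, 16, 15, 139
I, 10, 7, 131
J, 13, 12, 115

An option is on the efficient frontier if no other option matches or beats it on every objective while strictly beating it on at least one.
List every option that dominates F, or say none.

E: experience 8≥8, start delay 7≤7, salary ask 169≤215 — dominates F.
I: experience 10≥8, start delay 7≤7, salary ask 131≤215 — dominates F.
Others (A, B, C, D, G, H, J) are each worse than F on at least one objective.

E, I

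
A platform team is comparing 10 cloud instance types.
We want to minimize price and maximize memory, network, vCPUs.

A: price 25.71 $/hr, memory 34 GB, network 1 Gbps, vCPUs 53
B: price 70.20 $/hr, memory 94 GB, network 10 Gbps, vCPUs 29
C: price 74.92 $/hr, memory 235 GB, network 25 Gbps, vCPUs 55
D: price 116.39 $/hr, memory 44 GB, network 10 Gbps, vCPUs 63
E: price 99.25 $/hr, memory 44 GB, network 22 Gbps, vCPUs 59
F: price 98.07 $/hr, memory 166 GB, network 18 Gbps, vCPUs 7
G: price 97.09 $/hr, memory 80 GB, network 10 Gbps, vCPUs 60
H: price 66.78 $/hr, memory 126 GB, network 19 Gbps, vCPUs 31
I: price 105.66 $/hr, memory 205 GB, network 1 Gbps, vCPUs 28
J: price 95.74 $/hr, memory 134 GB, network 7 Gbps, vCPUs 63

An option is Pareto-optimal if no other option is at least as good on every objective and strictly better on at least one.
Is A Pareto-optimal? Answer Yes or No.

Yes

B: worse on price (70.20 vs 25.71).
C: worse on price (74.92 vs 25.71).
D: worse on price (116.39 vs 25.71).
E: worse on price (99.25 vs 25.71).
F: worse on price (98.07 vs 25.71).
G: worse on price (97.09 vs 25.71).
H: worse on price (66.78 vs 25.71).
I: worse on price (105.66 vs 25.71).
J: worse on price (95.74 vs 25.71).
No option is at least as good as A on every objective and strictly better on one.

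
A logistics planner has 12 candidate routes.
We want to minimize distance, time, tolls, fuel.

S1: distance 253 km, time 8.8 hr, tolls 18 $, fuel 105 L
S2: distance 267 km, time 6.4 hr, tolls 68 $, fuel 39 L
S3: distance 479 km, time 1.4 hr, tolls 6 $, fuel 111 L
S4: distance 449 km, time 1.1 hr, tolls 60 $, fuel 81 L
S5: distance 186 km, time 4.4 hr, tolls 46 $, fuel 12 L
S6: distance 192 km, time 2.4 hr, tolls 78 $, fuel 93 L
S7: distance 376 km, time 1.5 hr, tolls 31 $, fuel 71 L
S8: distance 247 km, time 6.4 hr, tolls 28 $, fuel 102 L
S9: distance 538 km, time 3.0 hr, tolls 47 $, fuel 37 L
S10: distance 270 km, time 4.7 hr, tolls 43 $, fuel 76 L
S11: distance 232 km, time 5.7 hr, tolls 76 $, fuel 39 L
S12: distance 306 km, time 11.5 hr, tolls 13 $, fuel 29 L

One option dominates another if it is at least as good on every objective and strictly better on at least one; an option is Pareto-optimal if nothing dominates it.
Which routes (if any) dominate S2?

S5

S5: distance 186≤267, time 4.4≤6.4, tolls 46≤68, fuel 12≤39 — dominates S2.
Others (S1, S3, S4, S6, S7, S8, S9, S10, S11, S12) are each worse than S2 on at least one objective.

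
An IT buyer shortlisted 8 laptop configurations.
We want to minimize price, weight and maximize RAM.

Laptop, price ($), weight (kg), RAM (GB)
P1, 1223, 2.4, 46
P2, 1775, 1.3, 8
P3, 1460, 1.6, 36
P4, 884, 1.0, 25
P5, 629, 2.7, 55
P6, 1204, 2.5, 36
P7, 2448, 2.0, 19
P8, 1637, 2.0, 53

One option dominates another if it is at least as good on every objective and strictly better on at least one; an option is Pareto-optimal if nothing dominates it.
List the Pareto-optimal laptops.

P1, P3, P4, P5, P6, P8

P1: not dominated.
P2: dominated by P4 (price 884≤1775, weight 1.0≤1.3, RAM 25≥8).
P3: not dominated.
P4: not dominated (best weight).
P5: not dominated (best price).
P6: not dominated.
P7: dominated by P3 (price 1460≤2448, weight 1.6≤2.0, RAM 36≥19).
P8: not dominated.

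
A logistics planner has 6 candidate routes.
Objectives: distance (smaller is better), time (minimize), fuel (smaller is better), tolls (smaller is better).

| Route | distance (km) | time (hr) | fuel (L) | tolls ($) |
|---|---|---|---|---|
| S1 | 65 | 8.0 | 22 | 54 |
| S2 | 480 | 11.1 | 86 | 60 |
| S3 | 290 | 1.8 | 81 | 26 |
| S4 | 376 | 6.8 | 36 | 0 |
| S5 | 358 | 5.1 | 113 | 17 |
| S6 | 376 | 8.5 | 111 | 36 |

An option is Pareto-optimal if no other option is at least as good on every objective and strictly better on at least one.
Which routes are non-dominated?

S1, S3, S4, S5

S1: not dominated (best distance).
S2: dominated by S1 (distance 65≤480, time 8.0≤11.1, fuel 22≤86, tolls 54≤60).
S3: not dominated (best time).
S4: not dominated (best tolls).
S5: not dominated.
S6: dominated by S3 (distance 290≤376, time 1.8≤8.5, fuel 81≤111, tolls 26≤36).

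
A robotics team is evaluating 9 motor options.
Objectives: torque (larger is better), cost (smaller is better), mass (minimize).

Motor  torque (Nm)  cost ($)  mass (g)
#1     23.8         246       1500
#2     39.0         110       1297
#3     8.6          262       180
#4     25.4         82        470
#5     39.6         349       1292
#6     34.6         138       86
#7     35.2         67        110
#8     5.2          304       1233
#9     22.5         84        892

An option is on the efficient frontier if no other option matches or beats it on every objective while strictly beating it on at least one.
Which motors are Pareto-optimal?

#2, #5, #6, #7

#1: dominated by #2 (torque 39.0≥23.8, cost 110≤246, mass 1297≤1500).
#2: not dominated.
#3: dominated by #6 (torque 34.6≥8.6, cost 138≤262, mass 86≤180).
#4: dominated by #7 (torque 35.2≥25.4, cost 67≤82, mass 110≤470).
#5: not dominated (best torque).
#6: not dominated (best mass).
#7: not dominated (best cost).
#8: dominated by #3 (torque 8.6≥5.2, cost 262≤304, mass 180≤1233).
#9: dominated by #4 (torque 25.4≥22.5, cost 82≤84, mass 470≤892).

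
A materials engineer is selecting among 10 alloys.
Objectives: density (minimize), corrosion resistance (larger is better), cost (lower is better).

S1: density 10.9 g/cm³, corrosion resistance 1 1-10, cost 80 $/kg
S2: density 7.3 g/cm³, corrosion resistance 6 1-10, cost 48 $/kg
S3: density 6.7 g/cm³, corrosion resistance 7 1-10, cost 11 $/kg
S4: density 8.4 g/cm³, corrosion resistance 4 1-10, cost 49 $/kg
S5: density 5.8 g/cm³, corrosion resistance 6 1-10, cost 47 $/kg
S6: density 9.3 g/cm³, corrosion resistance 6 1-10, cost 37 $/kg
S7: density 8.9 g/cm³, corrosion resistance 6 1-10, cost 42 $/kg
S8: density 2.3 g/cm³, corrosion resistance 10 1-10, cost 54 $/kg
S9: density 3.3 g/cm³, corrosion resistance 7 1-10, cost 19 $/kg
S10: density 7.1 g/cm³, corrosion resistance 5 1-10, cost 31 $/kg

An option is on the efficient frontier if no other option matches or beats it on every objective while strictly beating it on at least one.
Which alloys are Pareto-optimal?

S3, S8, S9

S1: dominated by S2 (density 7.3≤10.9, corrosion resistance 6≥1, cost 48≤80).
S2: dominated by S3 (density 6.7≤7.3, corrosion resistance 7≥6, cost 11≤48).
S3: not dominated (best cost).
S4: dominated by S2 (density 7.3≤8.4, corrosion resistance 6≥4, cost 48≤49).
S5: dominated by S9 (density 3.3≤5.8, corrosion resistance 7≥6, cost 19≤47).
S6: dominated by S3 (density 6.7≤9.3, corrosion resistance 7≥6, cost 11≤37).
S7: dominated by S3 (density 6.7≤8.9, corrosion resistance 7≥6, cost 11≤42).
S8: not dominated (best density).
S9: not dominated.
S10: dominated by S3 (density 6.7≤7.1, corrosion resistance 7≥5, cost 11≤31).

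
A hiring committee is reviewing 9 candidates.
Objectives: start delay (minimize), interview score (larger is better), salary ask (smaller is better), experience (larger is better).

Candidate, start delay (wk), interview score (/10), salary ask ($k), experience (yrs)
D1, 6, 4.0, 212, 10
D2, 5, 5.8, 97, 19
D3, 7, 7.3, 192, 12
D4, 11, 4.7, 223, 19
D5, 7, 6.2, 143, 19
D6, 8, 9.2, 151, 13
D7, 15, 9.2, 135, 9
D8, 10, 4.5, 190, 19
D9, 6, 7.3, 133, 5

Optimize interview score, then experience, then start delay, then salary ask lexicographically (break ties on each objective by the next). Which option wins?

D6

First maximize interview score: best is 9.2, kept {D6, D7}.
Then maximize experience: best is 13, kept {D6}.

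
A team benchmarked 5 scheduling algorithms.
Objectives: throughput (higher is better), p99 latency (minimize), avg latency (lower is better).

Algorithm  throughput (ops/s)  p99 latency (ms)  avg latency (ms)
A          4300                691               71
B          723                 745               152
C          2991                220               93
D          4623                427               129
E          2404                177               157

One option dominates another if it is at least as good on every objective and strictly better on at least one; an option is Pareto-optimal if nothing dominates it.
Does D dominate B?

D vs B: throughput 4623≥723, p99 latency 427≤745, avg latency 129≤152 — D is at least as good on every objective with at least one strict improvement.

Yes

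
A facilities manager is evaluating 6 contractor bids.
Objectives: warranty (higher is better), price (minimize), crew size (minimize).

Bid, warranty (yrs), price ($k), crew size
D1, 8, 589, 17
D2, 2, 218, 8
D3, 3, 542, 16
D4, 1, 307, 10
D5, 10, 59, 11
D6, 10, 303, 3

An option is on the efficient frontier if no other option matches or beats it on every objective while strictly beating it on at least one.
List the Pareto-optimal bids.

D2, D5, D6

D1: dominated by D5 (warranty 10≥8, price 59≤589, crew size 11≤17).
D2: not dominated.
D3: dominated by D5 (warranty 10≥3, price 59≤542, crew size 11≤16).
D4: dominated by D2 (warranty 2≥1, price 218≤307, crew size 8≤10).
D5: not dominated (best price).
D6: not dominated (best crew size).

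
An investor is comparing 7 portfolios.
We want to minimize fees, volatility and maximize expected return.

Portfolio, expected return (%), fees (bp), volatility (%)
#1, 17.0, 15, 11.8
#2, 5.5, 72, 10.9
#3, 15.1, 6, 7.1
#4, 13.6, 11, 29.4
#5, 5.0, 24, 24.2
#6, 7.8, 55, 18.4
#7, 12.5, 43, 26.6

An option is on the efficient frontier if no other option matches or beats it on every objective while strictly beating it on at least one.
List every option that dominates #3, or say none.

#1: worse on fees (15 vs 6).
#2: worse on expected return (5.5 vs 15.1).
#4: worse on expected return (13.6 vs 15.1).
#5: worse on expected return (5.0 vs 15.1).
#6: worse on expected return (7.8 vs 15.1).
#7: worse on expected return (12.5 vs 15.1).
No option dominates #3.

none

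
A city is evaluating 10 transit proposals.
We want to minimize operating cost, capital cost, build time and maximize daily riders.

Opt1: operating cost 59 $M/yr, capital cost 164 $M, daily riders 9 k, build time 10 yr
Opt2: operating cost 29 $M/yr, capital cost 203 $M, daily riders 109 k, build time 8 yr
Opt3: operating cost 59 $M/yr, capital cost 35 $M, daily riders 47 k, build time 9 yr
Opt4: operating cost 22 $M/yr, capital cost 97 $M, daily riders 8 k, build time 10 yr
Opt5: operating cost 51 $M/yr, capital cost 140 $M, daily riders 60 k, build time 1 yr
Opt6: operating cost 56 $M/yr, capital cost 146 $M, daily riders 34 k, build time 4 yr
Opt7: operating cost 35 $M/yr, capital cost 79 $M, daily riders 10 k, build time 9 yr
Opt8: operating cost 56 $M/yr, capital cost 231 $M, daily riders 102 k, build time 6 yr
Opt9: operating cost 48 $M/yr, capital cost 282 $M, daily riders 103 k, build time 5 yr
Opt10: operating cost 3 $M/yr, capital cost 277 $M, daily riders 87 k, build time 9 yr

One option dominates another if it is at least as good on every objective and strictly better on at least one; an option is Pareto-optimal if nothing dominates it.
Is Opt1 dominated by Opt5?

Yes

Opt5 vs Opt1: operating cost 51≤59, capital cost 140≤164, daily riders 60≥9, build time 1≤10 — Opt5 is at least as good on every objective with at least one strict improvement.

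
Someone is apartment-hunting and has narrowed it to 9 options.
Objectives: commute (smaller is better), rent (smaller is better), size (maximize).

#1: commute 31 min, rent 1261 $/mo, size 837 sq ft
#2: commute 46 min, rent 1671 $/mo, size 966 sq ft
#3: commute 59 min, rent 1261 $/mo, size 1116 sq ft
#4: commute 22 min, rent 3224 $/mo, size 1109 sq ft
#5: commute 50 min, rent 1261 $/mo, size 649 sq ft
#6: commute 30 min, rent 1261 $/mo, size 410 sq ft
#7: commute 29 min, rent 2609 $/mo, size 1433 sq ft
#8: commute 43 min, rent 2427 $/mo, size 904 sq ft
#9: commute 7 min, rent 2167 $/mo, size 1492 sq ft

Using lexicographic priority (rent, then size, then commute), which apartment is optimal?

#3

First minimize rent: best is 1261, kept {#1, #3, #5, #6}.
Then maximize size: best is 1116, kept {#3}.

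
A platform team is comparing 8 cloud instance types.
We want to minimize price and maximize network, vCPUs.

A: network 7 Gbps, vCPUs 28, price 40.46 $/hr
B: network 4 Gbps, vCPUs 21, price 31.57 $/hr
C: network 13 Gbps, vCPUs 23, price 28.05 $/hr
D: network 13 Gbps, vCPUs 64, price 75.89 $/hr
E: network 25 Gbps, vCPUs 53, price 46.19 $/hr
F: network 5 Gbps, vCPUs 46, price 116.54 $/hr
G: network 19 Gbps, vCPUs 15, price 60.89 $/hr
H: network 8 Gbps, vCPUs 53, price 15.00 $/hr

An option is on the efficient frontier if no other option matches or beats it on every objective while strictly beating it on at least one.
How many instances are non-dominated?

A: dominated by H (network 8≥7, vCPUs 53≥28, price 15.00≤40.46).
B: dominated by C (network 13≥4, vCPUs 23≥21, price 28.05≤31.57).
C: not dominated.
D: not dominated (best vCPUs).
E: not dominated (best network).
F: dominated by D (network 13≥5, vCPUs 64≥46, price 75.89≤116.54).
G: dominated by E (network 25≥19, vCPUs 53≥15, price 46.19≤60.89).
H: not dominated (best price).
Pareto-optimal: C, D, E, H → 4.

4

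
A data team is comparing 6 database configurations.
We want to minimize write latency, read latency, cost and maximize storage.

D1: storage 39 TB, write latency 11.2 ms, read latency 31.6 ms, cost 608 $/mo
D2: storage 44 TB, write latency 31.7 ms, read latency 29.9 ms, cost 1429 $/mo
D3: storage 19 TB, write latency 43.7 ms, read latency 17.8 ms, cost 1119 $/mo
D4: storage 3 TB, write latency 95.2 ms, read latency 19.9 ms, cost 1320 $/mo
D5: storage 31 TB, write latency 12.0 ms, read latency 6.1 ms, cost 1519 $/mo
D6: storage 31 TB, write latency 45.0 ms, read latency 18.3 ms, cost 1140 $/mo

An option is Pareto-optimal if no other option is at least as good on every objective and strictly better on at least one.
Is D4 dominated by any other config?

D3 vs D4: storage 19≥3, write latency 43.7≤95.2, read latency 17.8≤19.9, cost 1119≤1320 — D3 is at least as good on every objective and strictly better on at least one, so D3 dominates D4.

Yes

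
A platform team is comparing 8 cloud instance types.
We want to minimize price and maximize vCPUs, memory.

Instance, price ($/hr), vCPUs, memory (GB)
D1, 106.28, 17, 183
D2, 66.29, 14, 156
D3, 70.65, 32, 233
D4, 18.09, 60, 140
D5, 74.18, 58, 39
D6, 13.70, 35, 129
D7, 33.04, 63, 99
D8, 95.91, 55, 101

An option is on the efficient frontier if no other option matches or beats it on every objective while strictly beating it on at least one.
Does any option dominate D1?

D3 vs D1: price 70.65≤106.28, vCPUs 32≥17, memory 233≥183 — D3 is at least as good on every objective and strictly better on at least one, so D3 dominates D1.

Yes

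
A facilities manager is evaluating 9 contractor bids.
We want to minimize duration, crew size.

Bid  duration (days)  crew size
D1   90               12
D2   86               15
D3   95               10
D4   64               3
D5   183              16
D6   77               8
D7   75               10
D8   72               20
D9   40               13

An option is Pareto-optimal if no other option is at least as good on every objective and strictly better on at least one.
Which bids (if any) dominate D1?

D4, D6, D7

D4: duration 64≤90, crew size 3≤12 — dominates D1.
D6: duration 77≤90, crew size 8≤12 — dominates D1.
D7: duration 75≤90, crew size 10≤12 — dominates D1.
Others (D2, D3, D5, D8, D9) are each worse than D1 on at least one objective.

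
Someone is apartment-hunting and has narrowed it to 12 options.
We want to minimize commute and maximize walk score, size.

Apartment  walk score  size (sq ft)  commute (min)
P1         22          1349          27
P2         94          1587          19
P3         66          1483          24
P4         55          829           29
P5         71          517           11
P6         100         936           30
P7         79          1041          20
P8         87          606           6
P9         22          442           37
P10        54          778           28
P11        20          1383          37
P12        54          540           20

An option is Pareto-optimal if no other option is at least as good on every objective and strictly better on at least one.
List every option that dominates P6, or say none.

P1: worse on walk score (22 vs 100).
P2: worse on walk score (94 vs 100).
P3: worse on walk score (66 vs 100).
P4: worse on walk score (55 vs 100).
P5: worse on walk score (71 vs 100).
P7: worse on walk score (79 vs 100).
P8: worse on walk score (87 vs 100).
P9: worse on walk score (22 vs 100).
P10: worse on walk score (54 vs 100).
P11: worse on walk score (20 vs 100).
P12: worse on walk score (54 vs 100).
No option dominates P6.

none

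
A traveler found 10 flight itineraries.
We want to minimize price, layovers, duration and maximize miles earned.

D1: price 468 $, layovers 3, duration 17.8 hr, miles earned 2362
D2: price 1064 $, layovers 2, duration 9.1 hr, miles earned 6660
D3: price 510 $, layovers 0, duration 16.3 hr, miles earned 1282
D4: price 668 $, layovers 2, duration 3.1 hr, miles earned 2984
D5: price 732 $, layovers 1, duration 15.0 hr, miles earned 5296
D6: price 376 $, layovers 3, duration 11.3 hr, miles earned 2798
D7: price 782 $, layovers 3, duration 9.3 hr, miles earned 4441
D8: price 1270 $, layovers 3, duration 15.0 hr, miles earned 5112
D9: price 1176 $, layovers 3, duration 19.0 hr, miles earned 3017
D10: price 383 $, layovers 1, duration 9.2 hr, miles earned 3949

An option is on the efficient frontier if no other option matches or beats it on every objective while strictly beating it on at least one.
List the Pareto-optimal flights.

D1: dominated by D6 (price 376≤468, layovers 3≤3, duration 11.3≤17.8, miles earned 2798≥2362).
D2: not dominated (best miles earned).
D3: not dominated (best layovers).
D4: not dominated (best duration).
D5: not dominated.
D6: not dominated (best price).
D7: not dominated.
D8: dominated by D2 (price 1064≤1270, layovers 2≤3, duration 9.1≤15.0, miles earned 6660≥5112).
D9: dominated by D2 (price 1064≤1176, layovers 2≤3, duration 9.1≤19.0, miles earned 6660≥3017).
D10: not dominated.

D2, D3, D4, D5, D6, D7, D10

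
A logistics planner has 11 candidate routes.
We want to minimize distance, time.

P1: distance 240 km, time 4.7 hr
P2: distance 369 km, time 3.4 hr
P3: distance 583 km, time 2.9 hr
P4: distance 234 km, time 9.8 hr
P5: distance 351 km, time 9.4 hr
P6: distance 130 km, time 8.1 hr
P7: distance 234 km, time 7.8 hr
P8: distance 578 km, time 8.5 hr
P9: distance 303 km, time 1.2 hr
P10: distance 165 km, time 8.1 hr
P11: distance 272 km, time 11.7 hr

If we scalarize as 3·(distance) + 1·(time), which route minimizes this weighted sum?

P6

P1: 3·240 + 1·4.7 = 724.7
P2: 3·369 + 1·3.4 = 1110.4
P3: 3·583 + 1·2.9 = 1751.9
P4: 3·234 + 1·9.8 = 711.8
P5: 3·351 + 1·9.4 = 1062.4
P6: 3·130 + 1·8.1 = 398.1
P7: 3·234 + 1·7.8 = 709.8
P8: 3·578 + 1·8.5 = 1742.5
P9: 3·303 + 1·1.2 = 910.2
P10: 3·165 + 1·8.1 = 503.1
P11: 3·272 + 1·11.7 = 827.7
Lowest: P6 at 398.1.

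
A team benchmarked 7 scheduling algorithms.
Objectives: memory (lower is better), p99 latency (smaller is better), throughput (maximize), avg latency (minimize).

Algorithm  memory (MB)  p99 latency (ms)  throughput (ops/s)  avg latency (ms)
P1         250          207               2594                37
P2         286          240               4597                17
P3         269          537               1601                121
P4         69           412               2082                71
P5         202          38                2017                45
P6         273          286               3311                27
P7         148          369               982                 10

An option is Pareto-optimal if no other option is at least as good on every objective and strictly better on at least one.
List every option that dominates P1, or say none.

none

P2: worse on memory (286 vs 250).
P3: worse on memory (269 vs 250).
P4: worse on p99 latency (412 vs 207).
P5: worse on throughput (2017 vs 2594).
P6: worse on memory (273 vs 250).
P7: worse on p99 latency (369 vs 207).
No option dominates P1.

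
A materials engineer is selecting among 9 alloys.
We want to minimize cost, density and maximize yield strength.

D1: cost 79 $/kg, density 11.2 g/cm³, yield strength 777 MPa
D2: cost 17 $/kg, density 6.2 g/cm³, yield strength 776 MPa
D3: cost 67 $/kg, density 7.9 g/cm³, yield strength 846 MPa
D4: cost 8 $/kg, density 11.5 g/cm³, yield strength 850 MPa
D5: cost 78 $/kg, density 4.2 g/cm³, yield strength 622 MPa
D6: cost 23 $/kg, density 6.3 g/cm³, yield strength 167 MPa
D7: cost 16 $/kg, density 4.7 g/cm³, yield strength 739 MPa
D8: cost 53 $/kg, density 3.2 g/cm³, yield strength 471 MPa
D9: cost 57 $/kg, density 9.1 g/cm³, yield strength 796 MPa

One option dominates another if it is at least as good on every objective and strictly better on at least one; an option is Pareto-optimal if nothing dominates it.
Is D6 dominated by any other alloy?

Yes

D2 vs D6: cost 17≤23, density 6.2≤6.3, yield strength 776≥167 — D2 is at least as good on every objective and strictly better on at least one, so D2 dominates D6.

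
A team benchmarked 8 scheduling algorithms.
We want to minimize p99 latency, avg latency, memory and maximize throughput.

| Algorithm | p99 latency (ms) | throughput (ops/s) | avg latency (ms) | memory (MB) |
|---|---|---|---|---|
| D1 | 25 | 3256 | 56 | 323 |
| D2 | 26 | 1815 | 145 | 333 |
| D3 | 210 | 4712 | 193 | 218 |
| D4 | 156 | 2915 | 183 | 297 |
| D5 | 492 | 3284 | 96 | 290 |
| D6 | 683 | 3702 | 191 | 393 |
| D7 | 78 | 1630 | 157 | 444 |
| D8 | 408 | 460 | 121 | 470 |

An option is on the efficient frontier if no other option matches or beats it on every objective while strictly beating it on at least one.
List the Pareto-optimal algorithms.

D1: not dominated (best p99 latency).
D2: dominated by D1 (p99 latency 25≤26, throughput 3256≥1815, avg latency 56≤145, memory 323≤333).
D3: not dominated (best throughput).
D4: not dominated.
D5: not dominated.
D6: not dominated.
D7: dominated by D1 (p99 latency 25≤78, throughput 3256≥1630, avg latency 56≤157, memory 323≤444).
D8: dominated by D1 (p99 latency 25≤408, throughput 3256≥460, avg latency 56≤121, memory 323≤470).

D1, D3, D4, D5, D6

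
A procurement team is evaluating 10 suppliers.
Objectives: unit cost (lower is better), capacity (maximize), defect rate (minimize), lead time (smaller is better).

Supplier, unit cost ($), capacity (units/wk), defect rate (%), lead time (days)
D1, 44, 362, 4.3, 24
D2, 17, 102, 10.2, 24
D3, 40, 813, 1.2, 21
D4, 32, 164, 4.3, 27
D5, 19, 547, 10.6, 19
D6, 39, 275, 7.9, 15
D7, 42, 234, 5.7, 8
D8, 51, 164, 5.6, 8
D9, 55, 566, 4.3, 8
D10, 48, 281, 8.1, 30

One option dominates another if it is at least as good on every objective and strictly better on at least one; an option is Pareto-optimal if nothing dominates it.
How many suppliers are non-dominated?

D1: dominated by D3 (unit cost 40≤44, capacity 813≥362, defect rate 1.2≤4.3, lead time 21≤24).
D2: not dominated (best unit cost).
D3: not dominated (best capacity).
D4: not dominated.
D5: not dominated.
D6: not dominated.
D7: not dominated.
D8: not dominated.
D9: not dominated.
D10: dominated by D1 (unit cost 44≤48, capacity 362≥281, defect rate 4.3≤8.1, lead time 24≤30).
Pareto-optimal: D2, D3, D4, D5, D6, D7, D8, D9 → 8.

8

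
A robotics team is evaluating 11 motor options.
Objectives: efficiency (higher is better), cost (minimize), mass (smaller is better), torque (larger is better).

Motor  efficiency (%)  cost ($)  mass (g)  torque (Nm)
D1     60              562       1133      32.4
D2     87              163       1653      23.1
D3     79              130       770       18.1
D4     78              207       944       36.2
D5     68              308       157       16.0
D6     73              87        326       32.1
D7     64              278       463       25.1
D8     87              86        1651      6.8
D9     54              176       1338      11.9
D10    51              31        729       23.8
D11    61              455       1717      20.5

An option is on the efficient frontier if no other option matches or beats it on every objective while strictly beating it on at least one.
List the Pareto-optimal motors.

D1: dominated by D4 (efficiency 78≥60, cost 207≤562, mass 944≤1133, torque 36.2≥32.4).
D2: not dominated.
D3: not dominated.
D4: not dominated (best torque).
D5: not dominated (best mass).
D6: not dominated.
D7: dominated by D6 (efficiency 73≥64, cost 87≤278, mass 326≤463, torque 32.1≥25.1).
D8: not dominated.
D9: dominated by D3 (efficiency 79≥54, cost 130≤176, mass 770≤1338, torque 18.1≥11.9).
D10: not dominated (best cost).
D11: dominated by D2 (efficiency 87≥61, cost 163≤455, mass 1653≤1717, torque 23.1≥20.5).

D2, D3, D4, D5, D6, D8, D10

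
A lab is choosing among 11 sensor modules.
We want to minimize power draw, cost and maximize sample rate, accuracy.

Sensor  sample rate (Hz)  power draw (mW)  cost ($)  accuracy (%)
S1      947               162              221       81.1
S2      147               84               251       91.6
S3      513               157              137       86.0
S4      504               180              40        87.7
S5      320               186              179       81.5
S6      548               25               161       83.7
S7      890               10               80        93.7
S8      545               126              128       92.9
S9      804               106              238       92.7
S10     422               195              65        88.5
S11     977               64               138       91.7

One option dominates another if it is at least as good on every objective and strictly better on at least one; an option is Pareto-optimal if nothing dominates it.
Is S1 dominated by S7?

S7 vs S1: S7 is worse on sample rate (890 vs 947), so it does not dominate S1.

No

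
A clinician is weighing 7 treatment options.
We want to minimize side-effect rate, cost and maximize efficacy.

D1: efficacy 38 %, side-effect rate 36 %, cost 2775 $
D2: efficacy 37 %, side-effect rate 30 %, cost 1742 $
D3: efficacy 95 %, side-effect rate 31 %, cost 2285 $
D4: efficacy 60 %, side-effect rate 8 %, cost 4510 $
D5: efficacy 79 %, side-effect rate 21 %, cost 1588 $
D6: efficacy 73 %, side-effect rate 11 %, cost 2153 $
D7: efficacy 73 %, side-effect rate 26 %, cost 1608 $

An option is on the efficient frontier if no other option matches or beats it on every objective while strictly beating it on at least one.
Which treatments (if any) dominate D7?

D5: efficacy 79≥73, side-effect rate 21≤26, cost 1588≤1608 — dominates D7.
Others (D1, D2, D3, D4, D6) are each worse than D7 on at least one objective.

D5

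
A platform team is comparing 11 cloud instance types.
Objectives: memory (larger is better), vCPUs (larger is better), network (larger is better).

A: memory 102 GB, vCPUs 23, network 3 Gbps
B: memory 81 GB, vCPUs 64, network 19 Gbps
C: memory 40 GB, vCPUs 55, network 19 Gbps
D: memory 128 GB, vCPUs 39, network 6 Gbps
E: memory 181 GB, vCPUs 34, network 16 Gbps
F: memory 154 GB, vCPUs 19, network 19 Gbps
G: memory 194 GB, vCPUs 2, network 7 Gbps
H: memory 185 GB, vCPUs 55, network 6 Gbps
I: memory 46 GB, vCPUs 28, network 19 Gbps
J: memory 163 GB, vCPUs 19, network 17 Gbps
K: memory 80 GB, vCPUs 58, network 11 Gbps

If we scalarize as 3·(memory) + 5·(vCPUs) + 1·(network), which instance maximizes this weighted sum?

H

A: 3·102 + 5·23 + 1·3 = 424
B: 3·81 + 5·64 + 1·19 = 582
C: 3·40 + 5·55 + 1·19 = 414
D: 3·128 + 5·39 + 1·6 = 585
E: 3·181 + 5·34 + 1·16 = 729
F: 3·154 + 5·19 + 1·19 = 576
G: 3·194 + 5·2 + 1·7 = 599
H: 3·185 + 5·55 + 1·6 = 836
I: 3·46 + 5·28 + 1·19 = 297
J: 3·163 + 5·19 + 1·17 = 601
K: 3·80 + 5·58 + 1·11 = 541
Highest: H at 836.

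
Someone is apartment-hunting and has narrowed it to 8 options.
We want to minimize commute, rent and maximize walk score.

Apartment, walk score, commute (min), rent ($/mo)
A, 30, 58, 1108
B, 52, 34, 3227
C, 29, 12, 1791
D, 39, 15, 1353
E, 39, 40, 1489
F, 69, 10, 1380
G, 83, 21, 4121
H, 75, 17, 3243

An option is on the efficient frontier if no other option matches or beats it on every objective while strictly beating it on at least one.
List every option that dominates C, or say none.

F: walk score 69≥29, commute 10≤12, rent 1380≤1791 — dominates C.
Others (A, B, D, E, G, H) are each worse than C on at least one objective.

F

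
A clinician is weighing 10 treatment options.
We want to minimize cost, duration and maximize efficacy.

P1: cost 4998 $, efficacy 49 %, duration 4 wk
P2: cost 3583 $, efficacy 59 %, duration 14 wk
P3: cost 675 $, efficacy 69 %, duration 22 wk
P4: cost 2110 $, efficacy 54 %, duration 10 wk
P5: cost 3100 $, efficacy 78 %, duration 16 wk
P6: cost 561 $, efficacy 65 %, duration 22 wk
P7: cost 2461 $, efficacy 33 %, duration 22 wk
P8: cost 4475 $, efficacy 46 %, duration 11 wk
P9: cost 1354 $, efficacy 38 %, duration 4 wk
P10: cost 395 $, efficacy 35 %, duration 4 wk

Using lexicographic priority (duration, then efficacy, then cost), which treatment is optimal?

P1

First minimize duration: best is 4, kept {P1, P9, P10}.
Then maximize efficacy: best is 49, kept {P1}.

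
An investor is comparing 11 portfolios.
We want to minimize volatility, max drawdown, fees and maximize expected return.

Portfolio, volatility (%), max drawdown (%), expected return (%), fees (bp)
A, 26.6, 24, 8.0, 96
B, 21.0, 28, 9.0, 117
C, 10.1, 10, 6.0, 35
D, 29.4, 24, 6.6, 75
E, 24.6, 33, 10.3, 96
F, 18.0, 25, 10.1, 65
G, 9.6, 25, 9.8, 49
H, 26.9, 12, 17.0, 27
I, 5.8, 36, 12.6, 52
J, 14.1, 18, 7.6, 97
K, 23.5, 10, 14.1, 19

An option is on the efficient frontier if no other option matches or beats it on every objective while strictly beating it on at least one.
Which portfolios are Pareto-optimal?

A: dominated by K (volatility 23.5≤26.6, max drawdown 10≤24, expected return 14.1≥8.0, fees 19≤96).
B: dominated by F (volatility 18.0≤21.0, max drawdown 25≤28, expected return 10.1≥9.0, fees 65≤117).
C: not dominated.
D: dominated by H (volatility 26.9≤29.4, max drawdown 12≤24, expected return 17.0≥6.6, fees 27≤75).
E: dominated by K (volatility 23.5≤24.6, max drawdown 10≤33, expected return 14.1≥10.3, fees 19≤96).
F: not dominated.
G: not dominated.
H: not dominated (best expected return).
I: not dominated (best volatility).
J: not dominated.
K: not dominated (best fees).

C, F, G, H, I, J, K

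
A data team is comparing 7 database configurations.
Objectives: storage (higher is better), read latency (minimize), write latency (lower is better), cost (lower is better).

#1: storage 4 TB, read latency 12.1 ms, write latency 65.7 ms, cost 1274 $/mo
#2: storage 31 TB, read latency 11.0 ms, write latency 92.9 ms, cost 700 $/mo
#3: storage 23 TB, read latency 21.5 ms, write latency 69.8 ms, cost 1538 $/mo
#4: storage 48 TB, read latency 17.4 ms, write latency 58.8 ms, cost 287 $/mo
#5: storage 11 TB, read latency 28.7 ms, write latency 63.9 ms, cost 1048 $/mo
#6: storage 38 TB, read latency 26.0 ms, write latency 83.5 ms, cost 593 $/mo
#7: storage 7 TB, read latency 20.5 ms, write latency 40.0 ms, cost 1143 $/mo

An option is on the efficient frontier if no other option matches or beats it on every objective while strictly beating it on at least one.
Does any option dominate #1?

No

#2: worse on write latency (92.9 vs 65.7).
#3: worse on read latency (21.5 vs 12.1).
#4: worse on read latency (17.4 vs 12.1).
#5: worse on read latency (28.7 vs 12.1).
#6: worse on read latency (26.0 vs 12.1).
#7: worse on read latency (20.5 vs 12.1).
No option is at least as good as #1 on every objective and strictly better on one.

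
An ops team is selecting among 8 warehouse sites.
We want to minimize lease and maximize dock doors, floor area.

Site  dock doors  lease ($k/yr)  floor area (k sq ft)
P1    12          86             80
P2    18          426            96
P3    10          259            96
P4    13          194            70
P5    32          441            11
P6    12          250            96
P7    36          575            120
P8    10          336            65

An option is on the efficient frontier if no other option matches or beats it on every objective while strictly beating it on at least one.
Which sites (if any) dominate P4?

none

P1: worse on dock doors (12 vs 13).
P2: worse on lease (426 vs 194).
P3: worse on dock doors (10 vs 13).
P5: worse on lease (441 vs 194).
P6: worse on dock doors (12 vs 13).
P7: worse on lease (575 vs 194).
P8: worse on dock doors (10 vs 13).
No option dominates P4.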